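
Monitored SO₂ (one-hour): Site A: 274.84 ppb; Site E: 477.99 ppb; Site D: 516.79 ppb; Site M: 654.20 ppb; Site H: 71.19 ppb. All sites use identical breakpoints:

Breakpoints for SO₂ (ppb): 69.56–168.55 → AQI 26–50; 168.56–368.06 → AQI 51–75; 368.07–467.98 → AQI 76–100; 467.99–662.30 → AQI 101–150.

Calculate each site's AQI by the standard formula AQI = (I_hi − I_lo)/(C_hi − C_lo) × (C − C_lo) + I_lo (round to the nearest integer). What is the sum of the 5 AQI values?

455

Site A: row 168.56–368.06 (AQI 51–75). (75−51)·(274.84−168.56)/(368.06−168.56) + 51 = 24·106.28/199.50 + 51 ≈ 63.79 → 64.
Site E 477.99: bracket 467.99–662.30 → index 101–150; slope 49/194.31, offset 10.00.
AQI = 101 + 49/194.31·10.00 ≈ 103.52 ⇒ 104.
Site D: 516.79 ∈ [467.99, 662.30] ↔ index [101, 150].
101 + (516.79−467.99)·(150−101)/(662.30−467.99) = 101 + 48.80·49/194.31 ≈ 113.31, so AQI = 113.
Site M 654.20: bracket 467.99–662.30 → index 101–150; slope 49/194.31, offset 186.21.
AQI = 101 + 49/194.31·186.21 ≈ 147.96 ⇒ 148.
Site H: row 69.56–168.55 (AQI 26–50). (50−26)·(71.19−69.56)/(168.55−69.56) + 26 = 24·1.63/98.99 + 26 ≈ 26.40 → 26.
AQIs: Site A=64, Site E=104, Site D=113, Site M=148, Site H=26. Sum = 64 + 104 + 113 + 148 + 26 = 455.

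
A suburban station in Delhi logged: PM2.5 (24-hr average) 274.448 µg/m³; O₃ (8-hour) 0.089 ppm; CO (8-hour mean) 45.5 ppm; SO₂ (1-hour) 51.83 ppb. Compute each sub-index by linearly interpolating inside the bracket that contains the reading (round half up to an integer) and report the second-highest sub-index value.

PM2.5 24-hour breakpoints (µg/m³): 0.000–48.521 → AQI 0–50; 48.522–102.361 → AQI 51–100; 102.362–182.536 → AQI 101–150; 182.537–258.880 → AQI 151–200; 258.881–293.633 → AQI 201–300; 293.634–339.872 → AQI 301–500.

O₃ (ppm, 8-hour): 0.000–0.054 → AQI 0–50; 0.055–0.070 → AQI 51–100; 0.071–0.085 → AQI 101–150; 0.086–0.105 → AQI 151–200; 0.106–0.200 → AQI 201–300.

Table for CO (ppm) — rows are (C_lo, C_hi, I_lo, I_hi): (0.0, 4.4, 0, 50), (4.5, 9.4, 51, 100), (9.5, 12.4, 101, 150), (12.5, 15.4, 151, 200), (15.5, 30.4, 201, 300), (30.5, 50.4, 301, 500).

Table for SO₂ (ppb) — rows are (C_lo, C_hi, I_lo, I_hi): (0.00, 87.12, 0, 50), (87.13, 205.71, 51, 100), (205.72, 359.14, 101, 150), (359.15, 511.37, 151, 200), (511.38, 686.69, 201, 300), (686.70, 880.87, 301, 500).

PM2.5: row 258.881–293.633 (AQI 201–300). (300−201)·(274.448−258.881)/(293.633−258.881) + 201 = 99·15.567/34.752 + 201 ≈ 245.35 → 245.
O₃ 0.089: bracket 0.086–0.105 → index 151–200; slope 49/0.019, offset 0.003.
AQI = 151 + 49/0.019·0.003 ≈ 158.74 ⇒ 159.
CO: 45.5 lies in 30.5–50.4, so I_lo=301, I_hi=500, C_lo=30.5, C_hi=50.4.
(500−301)/(50.4−30.5) × (45.5−30.5) + 301 = 199/19.9 × 15.0 + 301 ≈ 451.00 → 451.
SO₂: 51.83 ∈ [0.00, 87.12] ↔ index [0, 50].
0 + (51.83−0.00)·(50−0)/(87.12−0.00) = 0 + 51.83·50/87.12 ≈ 29.75, so AQI = 30.
Sub-indices: PM2.5→245, O₃→159, CO→451, SO₂→30. Ranked high→low: 451, 245, 159, 30. Second-highest sub-index = 245.

245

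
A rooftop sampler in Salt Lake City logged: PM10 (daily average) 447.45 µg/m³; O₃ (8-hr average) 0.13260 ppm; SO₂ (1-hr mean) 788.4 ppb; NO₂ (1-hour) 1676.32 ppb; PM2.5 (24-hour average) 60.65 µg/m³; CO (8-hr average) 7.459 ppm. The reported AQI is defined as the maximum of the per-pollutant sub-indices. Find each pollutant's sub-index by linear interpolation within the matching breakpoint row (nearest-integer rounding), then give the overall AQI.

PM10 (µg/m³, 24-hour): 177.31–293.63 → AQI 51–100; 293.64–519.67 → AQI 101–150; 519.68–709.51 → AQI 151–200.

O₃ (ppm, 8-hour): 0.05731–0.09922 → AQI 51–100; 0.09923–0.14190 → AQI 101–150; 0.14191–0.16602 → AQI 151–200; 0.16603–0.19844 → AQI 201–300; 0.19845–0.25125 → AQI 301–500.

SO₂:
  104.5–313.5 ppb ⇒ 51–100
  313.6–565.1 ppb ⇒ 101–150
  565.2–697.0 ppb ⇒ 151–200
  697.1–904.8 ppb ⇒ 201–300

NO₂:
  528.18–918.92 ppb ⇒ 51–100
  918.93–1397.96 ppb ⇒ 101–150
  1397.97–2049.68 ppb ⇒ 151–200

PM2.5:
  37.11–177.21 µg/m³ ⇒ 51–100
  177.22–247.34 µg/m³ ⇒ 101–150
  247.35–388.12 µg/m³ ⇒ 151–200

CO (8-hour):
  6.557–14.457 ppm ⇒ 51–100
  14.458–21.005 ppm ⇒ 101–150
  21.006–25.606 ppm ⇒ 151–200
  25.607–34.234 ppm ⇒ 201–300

PM10: 447.45 ∈ [293.64, 519.67] ↔ index [101, 150].
101 + (447.45−293.64)·(150−101)/(519.67−293.64) = 101 + 153.81·49/226.03 ≈ 134.34, so AQI = 134.
O₃: 0.13260 lies in 0.09923–0.14190, so I_lo=101, I_hi=150, C_lo=0.09923, C_hi=0.14190.
(150−101)/(0.14190−0.09923) × (0.13260−0.09923) + 101 = 49/0.04267 × 0.03337 + 101 ≈ 139.32 → 139.
SO₂: row 697.1–904.8 (AQI 201–300). (300−201)·(788.4−697.1)/(904.8−697.1) + 201 = 99·91.3/207.7 + 201 ≈ 244.52 → 245.
NO₂ 1676.32: bracket 1397.97–2049.68 → index 151–200; slope 49/651.71, offset 278.35.
AQI = 151 + 49/651.71·278.35 ≈ 171.93 ⇒ 172.
PM2.5: 60.65 lies in 37.11–177.21, so I_lo=51, I_hi=100, C_lo=37.11, C_hi=177.21.
(100−51)/(177.21−37.11) × (60.65−37.11) + 51 = 49/140.10 × 23.54 + 51 ≈ 59.23 → 59.
CO: row 6.557–14.457 (AQI 51–100). (100−51)·(7.459−6.557)/(14.457−6.557) + 51 = 49·0.902/7.900 + 51 ≈ 56.59 → 57.
Sub-indices: PM10→134, O₃→139, SO₂→245, NO₂→172, PM2.5→59, CO→57. Overall AQI = max = 245; dominant pollutant is SO₂.

245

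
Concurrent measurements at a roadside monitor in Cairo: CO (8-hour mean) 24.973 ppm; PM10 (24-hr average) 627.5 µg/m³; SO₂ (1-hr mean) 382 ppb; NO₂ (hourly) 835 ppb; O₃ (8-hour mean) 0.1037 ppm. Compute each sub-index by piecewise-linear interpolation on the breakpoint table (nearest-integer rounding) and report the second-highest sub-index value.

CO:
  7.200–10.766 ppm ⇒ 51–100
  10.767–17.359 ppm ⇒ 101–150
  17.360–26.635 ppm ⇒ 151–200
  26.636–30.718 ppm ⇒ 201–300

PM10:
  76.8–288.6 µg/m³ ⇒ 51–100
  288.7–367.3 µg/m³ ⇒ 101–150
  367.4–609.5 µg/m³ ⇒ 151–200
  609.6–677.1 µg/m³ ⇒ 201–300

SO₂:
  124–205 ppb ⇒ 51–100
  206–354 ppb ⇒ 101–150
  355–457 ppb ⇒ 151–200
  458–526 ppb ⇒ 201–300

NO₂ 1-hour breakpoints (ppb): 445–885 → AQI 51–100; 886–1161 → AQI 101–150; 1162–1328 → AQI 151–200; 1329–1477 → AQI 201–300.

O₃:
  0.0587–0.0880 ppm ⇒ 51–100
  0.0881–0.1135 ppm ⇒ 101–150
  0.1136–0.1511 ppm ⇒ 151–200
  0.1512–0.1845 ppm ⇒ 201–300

191

CO: row 17.360–26.635 (AQI 151–200). (200−151)·(24.973−17.360)/(26.635−17.360) + 151 = 49·7.613/9.275 + 151 ≈ 191.22 → 191.
PM10: 627.5 lies in 609.6–677.1, so I_lo=201, I_hi=300, C_lo=609.6, C_hi=677.1.
(300−201)/(677.1−609.6) × (627.5−609.6) + 201 = 99/67.5 × 17.9 + 201 ≈ 227.25 → 227.
SO₂: 382 lies in 355–457, so I_lo=151, I_hi=200, C_lo=355, C_hi=457.
(200−151)/(457−355) × (382−355) + 151 = 49/102 × 27 + 151 ≈ 163.97 → 164.
NO₂: row 445–885 (AQI 51–100). (100−51)·(835−445)/(885−445) + 51 = 49·390/440 + 51 ≈ 94.43 → 94.
O₃: 0.1037 lies in 0.0881–0.1135, so I_lo=101, I_hi=150, C_lo=0.0881, C_hi=0.1135.
(150−101)/(0.1135−0.0881) × (0.1037−0.0881) + 101 = 49/0.0254 × 0.0156 + 101 ≈ 131.09 → 131.
Sub-indices: CO→191, PM10→227, SO₂→164, NO₂→94, O₃→131. Ranked high→low: 227, 191, 164, 131, 94. Second-highest sub-index = 191.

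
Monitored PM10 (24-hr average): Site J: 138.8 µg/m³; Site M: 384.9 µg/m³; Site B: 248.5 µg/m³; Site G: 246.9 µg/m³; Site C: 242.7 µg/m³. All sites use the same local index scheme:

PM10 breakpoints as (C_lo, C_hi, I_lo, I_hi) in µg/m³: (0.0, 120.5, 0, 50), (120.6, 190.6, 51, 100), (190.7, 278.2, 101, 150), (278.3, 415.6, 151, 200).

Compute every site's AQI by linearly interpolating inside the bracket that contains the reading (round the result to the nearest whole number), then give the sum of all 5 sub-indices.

Site J: 138.8 ∈ [120.6, 190.6] ↔ index [51, 100].
51 + (138.8−120.6)·(100−51)/(190.6−120.6) = 51 + 18.2·49/70.0 ≈ 63.74, so AQI = 64.
Site M: 384.9 ∈ [278.3, 415.6] ↔ index [151, 200].
151 + (384.9−278.3)·(200−151)/(415.6−278.3) = 151 + 106.6·49/137.3 ≈ 189.04, so AQI = 189.
Site B: row 190.7–278.2 (AQI 101–150). (150−101)·(248.5−190.7)/(278.2−190.7) + 101 = 49·57.8/87.5 + 101 ≈ 133.37 → 133.
Site G: 246.9 ∈ [190.7, 278.2] ↔ index [101, 150].
101 + (246.9−190.7)·(150−101)/(278.2−190.7) = 101 + 56.2·49/87.5 ≈ 132.47, so AQI = 132.
Site C: 242.7 lies in 190.7–278.2, so I_lo=101, I_hi=150, C_lo=190.7, C_hi=278.2.
(150−101)/(278.2−190.7) × (242.7−190.7) + 101 = 49/87.5 × 52.0 + 101 ≈ 130.12 → 130.
AQIs: Site J=64, Site M=189, Site B=133, Site G=132, Site C=130. Sum = 64 + 189 + 133 + 132 + 130 = 648.

648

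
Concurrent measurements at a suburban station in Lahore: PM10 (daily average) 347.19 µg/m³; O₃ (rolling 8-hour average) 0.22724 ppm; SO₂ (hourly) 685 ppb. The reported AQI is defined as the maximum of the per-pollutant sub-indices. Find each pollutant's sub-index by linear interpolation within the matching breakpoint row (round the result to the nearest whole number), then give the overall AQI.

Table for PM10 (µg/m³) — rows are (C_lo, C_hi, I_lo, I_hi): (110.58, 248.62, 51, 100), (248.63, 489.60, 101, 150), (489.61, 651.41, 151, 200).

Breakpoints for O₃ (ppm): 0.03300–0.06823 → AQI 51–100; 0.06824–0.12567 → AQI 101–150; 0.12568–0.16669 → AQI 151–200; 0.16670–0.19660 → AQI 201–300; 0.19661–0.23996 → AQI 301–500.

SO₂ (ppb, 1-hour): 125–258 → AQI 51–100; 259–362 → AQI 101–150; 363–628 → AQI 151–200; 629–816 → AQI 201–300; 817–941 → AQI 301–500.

442

PM10: 347.19 ∈ [248.63, 489.60] ↔ index [101, 150].
101 + (347.19−248.63)·(150−101)/(489.60−248.63) = 101 + 98.56·49/240.97 ≈ 121.04, so AQI = 121.
O₃: row 0.19661–0.23996 (AQI 301–500). (500−301)·(0.22724−0.19661)/(0.23996−0.19661) + 301 = 199·0.03063/0.04335 + 301 ≈ 441.61 → 442.
SO₂: 685 lies in 629–816, so I_lo=201, I_hi=300, C_lo=629, C_hi=816.
(300−201)/(816−629) × (685−629) + 201 = 99/187 × 56 + 201 ≈ 230.65 → 231.
Sub-indices: PM10→121, O₃→442, SO₂→231. Overall AQI = max = 442; dominant pollutant is O₃.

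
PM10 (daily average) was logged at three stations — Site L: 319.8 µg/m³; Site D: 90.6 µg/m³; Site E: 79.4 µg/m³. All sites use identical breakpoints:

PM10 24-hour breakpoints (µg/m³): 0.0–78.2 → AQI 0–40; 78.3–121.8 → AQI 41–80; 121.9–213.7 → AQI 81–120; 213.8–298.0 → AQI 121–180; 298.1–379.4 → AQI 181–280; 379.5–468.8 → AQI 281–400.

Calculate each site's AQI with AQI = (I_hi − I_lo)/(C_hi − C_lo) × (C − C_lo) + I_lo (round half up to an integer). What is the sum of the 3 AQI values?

Site L: 319.8 ∈ [298.1, 379.4] ↔ index [181, 280].
181 + (319.8−298.1)·(280−181)/(379.4−298.1) = 181 + 21.7·99/81.3 ≈ 207.42, so AQI = 207.
Site D 90.6: bracket 78.3–121.8 → index 41–80; slope 39/43.5, offset 12.3.
AQI = 41 + 39/43.5·12.3 ≈ 52.03 ⇒ 52.
Site E: 79.4 lies in 78.3–121.8, so I_lo=41, I_hi=80, C_lo=78.3, C_hi=121.8.
(80−41)/(121.8−78.3) × (79.4−78.3) + 41 = 39/43.5 × 1.1 + 41 ≈ 41.99 → 42.
AQIs: Site L=207, Site D=52, Site E=42. Sum = 207 + 52 + 42 = 301.

301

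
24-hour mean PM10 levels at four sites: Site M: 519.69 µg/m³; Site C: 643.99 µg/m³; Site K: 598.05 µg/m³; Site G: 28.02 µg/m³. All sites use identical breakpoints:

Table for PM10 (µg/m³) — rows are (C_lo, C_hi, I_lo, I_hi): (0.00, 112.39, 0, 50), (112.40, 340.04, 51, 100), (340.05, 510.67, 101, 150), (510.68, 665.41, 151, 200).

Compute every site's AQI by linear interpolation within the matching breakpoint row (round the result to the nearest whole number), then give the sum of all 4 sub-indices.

Site M: 519.69 lies in 510.68–665.41, so I_lo=151, I_hi=200, C_lo=510.68, C_hi=665.41.
(200−151)/(665.41−510.68) × (519.69−510.68) + 151 = 49/154.73 × 9.01 + 151 ≈ 153.85 → 154.
Site C 643.99: bracket 510.68–665.41 → index 151–200; slope 49/154.73, offset 133.31.
AQI = 151 + 49/154.73·133.31 ≈ 193.22 ⇒ 193.
Site K 598.05: bracket 510.68–665.41 → index 151–200; slope 49/154.73, offset 87.37.
AQI = 151 + 49/154.73·87.37 ≈ 178.67 ⇒ 179.
Site G: 28.02 ∈ [0.00, 112.39] ↔ index [0, 50].
0 + (28.02−0.00)·(50−0)/(112.39−0.00) = 0 + 28.02·50/112.39 ≈ 12.47, so AQI = 12.
AQIs: Site M=154, Site C=193, Site K=179, Site G=12. Sum = 154 + 193 + 179 + 12 = 538.

538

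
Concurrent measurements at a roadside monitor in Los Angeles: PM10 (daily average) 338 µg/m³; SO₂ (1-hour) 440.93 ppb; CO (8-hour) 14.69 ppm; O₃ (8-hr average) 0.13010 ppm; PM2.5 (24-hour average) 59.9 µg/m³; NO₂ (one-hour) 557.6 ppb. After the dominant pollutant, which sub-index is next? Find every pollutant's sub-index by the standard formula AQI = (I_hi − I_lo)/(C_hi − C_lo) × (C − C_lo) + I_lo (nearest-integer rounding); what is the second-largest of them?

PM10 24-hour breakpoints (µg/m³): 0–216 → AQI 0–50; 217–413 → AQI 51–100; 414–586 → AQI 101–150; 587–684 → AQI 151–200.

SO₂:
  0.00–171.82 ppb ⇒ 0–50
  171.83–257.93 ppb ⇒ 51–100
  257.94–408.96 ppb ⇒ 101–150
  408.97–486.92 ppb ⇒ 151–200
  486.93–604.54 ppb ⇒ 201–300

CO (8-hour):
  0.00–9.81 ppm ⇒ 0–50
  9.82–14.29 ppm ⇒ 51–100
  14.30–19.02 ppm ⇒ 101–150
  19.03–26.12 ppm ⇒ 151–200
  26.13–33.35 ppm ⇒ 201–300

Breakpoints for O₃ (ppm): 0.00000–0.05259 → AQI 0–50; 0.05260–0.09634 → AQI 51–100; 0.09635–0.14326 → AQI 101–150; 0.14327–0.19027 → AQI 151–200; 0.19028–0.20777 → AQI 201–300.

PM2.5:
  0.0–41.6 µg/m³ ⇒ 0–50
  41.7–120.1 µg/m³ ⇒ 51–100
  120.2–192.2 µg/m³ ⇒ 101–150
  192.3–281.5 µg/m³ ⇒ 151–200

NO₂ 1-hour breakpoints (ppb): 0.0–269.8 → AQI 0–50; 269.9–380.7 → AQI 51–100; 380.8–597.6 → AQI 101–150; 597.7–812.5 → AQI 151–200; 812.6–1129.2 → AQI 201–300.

PM10: row 217–413 (AQI 51–100). (100−51)·(338−217)/(413−217) + 51 = 49·121/196 + 51 ≈ 81.25 → 81.
SO₂: 440.93 lies in 408.97–486.92, so I_lo=151, I_hi=200, C_lo=408.97, C_hi=486.92.
(200−151)/(486.92−408.97) × (440.93−408.97) + 151 = 49/77.95 × 31.96 + 151 ≈ 171.09 → 171.
CO: row 14.30–19.02 (AQI 101–150). (150−101)·(14.69−14.30)/(19.02−14.30) + 101 = 49·0.39/4.72 + 101 ≈ 105.05 → 105.
O₃: 0.13010 ∈ [0.09635, 0.14326] ↔ index [101, 150].
101 + (0.13010−0.09635)·(150−101)/(0.14326−0.09635) = 101 + 0.03375·49/0.04691 ≈ 136.25, so AQI = 136.
PM2.5: row 41.7–120.1 (AQI 51–100). (100−51)·(59.9−41.7)/(120.1−41.7) + 51 = 49·18.2/78.4 + 51 ≈ 62.38 → 62.
NO₂: 557.6 ∈ [380.8, 597.6] ↔ index [101, 150].
101 + (557.6−380.8)·(150−101)/(597.6−380.8) = 101 + 176.8·49/216.8 ≈ 140.96, so AQI = 141.
Sub-indices: PM10→81, SO₂→171, CO→105, O₃→136, PM2.5→62, NO₂→141. Ranked high→low: 171, 141, 136, 105, 81, 62. Second-highest sub-index = 141.

141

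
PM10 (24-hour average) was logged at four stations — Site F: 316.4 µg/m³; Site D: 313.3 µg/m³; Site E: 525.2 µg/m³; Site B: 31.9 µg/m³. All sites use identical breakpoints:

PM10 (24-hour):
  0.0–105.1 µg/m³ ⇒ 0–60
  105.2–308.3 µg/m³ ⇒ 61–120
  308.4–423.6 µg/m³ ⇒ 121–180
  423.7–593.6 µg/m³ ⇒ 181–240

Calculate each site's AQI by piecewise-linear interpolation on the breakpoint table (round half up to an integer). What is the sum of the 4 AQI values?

483

Site F: 316.4 ∈ [308.4, 423.6] ↔ index [121, 180].
121 + (316.4−308.4)·(180−121)/(423.6−308.4) = 121 + 8.0·59/115.2 ≈ 125.10, so AQI = 125.
Site D: 313.3 lies in 308.4–423.6, so I_lo=121, I_hi=180, C_lo=308.4, C_hi=423.6.
(180−121)/(423.6−308.4) × (313.3−308.4) + 121 = 59/115.2 × 4.9 + 121 ≈ 123.51 → 124.
Site E 525.2: bracket 423.7–593.6 → index 181–240; slope 59/169.9, offset 101.5.
AQI = 181 + 59/169.9·101.5 ≈ 216.25 ⇒ 216.
Site B: 31.9 ∈ [0.0, 105.1] ↔ index [0, 60].
0 + (31.9−0.0)·(60−0)/(105.1−0.0) = 0 + 31.9·60/105.1 ≈ 18.21, so AQI = 18.
AQIs: Site F=125, Site D=124, Site E=216, Site B=18. Sum = 125 + 124 + 216 + 18 = 483.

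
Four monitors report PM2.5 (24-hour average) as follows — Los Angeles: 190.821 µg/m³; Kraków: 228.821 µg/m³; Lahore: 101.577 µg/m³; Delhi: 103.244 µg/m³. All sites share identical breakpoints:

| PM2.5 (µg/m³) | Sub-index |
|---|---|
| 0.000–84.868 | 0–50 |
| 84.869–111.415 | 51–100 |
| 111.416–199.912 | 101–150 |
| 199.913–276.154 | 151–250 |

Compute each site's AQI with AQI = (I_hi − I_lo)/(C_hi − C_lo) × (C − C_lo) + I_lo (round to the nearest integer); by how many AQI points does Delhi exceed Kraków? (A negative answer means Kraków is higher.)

Los Angeles: 190.821 ∈ [111.416, 199.912] ↔ index [101, 150].
101 + (190.821−111.416)·(150−101)/(199.912−111.416) = 101 + 79.405·49/88.496 ≈ 144.97, so AQI = 145.
Kraków: 228.821 lies in 199.913–276.154, so I_lo=151, I_hi=250, C_lo=199.913, C_hi=276.154.
(250−151)/(276.154−199.913) × (228.821−199.913) + 151 = 99/76.241 × 28.908 + 151 ≈ 188.54 → 189.
Lahore: row 84.869–111.415 (AQI 51–100). (100−51)·(101.577−84.869)/(111.415−84.869) + 51 = 49·16.708/26.546 + 51 ≈ 81.84 → 82.
Delhi: 103.244 ∈ [84.869, 111.415] ↔ index [51, 100].
51 + (103.244−84.869)·(100−51)/(111.415−84.869) = 51 + 18.375·49/26.546 ≈ 84.92, so AQI = 85.
AQIs: Los Angeles=145, Kraków=189, Lahore=82, Delhi=85. Delhi (85) − Kraków (189) = -104.

-104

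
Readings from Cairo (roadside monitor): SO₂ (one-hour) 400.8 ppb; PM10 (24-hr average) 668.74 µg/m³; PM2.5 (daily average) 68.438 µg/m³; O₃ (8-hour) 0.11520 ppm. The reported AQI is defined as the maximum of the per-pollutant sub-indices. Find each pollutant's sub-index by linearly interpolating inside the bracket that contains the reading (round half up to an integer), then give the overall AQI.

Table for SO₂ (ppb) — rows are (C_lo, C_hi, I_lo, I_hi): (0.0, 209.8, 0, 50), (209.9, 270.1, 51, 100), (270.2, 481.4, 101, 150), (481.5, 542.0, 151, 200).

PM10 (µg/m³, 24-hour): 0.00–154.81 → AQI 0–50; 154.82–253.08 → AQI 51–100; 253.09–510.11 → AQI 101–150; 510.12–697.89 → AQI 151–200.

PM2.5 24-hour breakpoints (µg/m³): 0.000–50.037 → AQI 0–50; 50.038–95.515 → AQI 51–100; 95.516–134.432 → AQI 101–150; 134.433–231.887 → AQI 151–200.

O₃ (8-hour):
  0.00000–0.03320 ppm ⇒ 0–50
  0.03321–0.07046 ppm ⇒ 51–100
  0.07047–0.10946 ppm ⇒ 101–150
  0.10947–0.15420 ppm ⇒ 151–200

192

SO₂: row 270.2–481.4 (AQI 101–150). (150−101)·(400.8−270.2)/(481.4−270.2) + 101 = 49·130.6/211.2 + 101 ≈ 131.30 → 131.
PM10: 668.74 ∈ [510.12, 697.89] ↔ index [151, 200].
151 + (668.74−510.12)·(200−151)/(697.89−510.12) = 151 + 158.62·49/187.77 ≈ 192.39, so AQI = 192.
PM2.5: 68.438 lies in 50.038–95.515, so I_lo=51, I_hi=100, C_lo=50.038, C_hi=95.515.
(100−51)/(95.515−50.038) × (68.438−50.038) + 51 = 49/45.477 × 18.400 + 51 ≈ 70.83 → 71.
O₃: 0.11520 lies in 0.10947–0.15420, so I_lo=151, I_hi=200, C_lo=0.10947, C_hi=0.15420.
(200−151)/(0.15420−0.10947) × (0.11520−0.10947) + 151 = 49/0.04473 × 0.00573 + 151 ≈ 157.28 → 157.
Sub-indices: SO₂→131, PM10→192, PM2.5→71, O₃→157. Overall AQI = max = 192; dominant pollutant is PM10.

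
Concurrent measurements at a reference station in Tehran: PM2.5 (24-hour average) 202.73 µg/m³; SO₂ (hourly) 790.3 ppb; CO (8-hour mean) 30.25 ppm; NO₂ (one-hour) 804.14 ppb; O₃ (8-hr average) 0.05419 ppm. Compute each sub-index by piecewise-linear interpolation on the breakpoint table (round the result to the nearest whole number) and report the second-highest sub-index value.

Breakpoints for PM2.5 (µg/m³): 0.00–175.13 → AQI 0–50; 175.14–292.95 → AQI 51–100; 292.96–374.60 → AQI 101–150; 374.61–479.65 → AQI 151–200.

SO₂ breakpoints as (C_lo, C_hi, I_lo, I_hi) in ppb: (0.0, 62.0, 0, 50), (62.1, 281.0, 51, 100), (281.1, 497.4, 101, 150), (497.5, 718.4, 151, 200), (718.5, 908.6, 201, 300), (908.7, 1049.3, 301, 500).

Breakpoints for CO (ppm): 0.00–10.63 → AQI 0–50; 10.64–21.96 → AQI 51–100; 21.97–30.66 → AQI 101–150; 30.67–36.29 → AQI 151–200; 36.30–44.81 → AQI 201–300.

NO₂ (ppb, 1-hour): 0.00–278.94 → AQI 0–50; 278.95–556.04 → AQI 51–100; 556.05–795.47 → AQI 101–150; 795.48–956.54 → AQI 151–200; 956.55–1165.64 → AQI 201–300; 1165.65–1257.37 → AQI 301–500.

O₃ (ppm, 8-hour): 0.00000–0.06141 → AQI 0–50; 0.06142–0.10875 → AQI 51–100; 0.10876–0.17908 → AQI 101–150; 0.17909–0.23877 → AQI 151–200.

154

PM2.5: 202.73 lies in 175.14–292.95, so I_lo=51, I_hi=100, C_lo=175.14, C_hi=292.95.
(100−51)/(292.95−175.14) × (202.73−175.14) + 51 = 49/117.81 × 27.59 + 51 ≈ 62.48 → 62.
SO₂: 790.3 lies in 718.5–908.6, so I_lo=201, I_hi=300, C_lo=718.5, C_hi=908.6.
(300−201)/(908.6−718.5) × (790.3−718.5) + 201 = 99/190.1 × 71.8 + 201 ≈ 238.39 → 238.
CO: row 21.97–30.66 (AQI 101–150). (150−101)·(30.25−21.97)/(30.66−21.97) + 101 = 49·8.28/8.69 + 101 ≈ 147.69 → 148.
NO₂: 804.14 ∈ [795.48, 956.54] ↔ index [151, 200].
151 + (804.14−795.48)·(200−151)/(956.54−795.48) = 151 + 8.66·49/161.06 ≈ 153.63, so AQI = 154.
O₃: 0.05419 lies in 0.00000–0.06141, so I_lo=0, I_hi=50, C_lo=0.00000, C_hi=0.06141.
(50−0)/(0.06141−0.00000) × (0.05419−0.00000) + 0 = 50/0.06141 × 0.05419 + 0 ≈ 44.12 → 44.
Sub-indices: PM2.5→62, SO₂→238, CO→148, NO₂→154, O₃→44. Ranked high→low: 238, 154, 148, 62, 44. Second-highest sub-index = 154.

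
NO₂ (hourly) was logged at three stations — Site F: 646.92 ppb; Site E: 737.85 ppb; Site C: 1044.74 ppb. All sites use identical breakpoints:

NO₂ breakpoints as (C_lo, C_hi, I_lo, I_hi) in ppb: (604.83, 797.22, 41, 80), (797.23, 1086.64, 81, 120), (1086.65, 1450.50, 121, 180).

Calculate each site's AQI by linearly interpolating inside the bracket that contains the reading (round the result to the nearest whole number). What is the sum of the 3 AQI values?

Site F: row 604.83–797.22 (AQI 41–80). (80−41)·(646.92−604.83)/(797.22−604.83) + 41 = 39·42.09/192.39 + 41 ≈ 49.53 → 50.
Site E: 737.85 ∈ [604.83, 797.22] ↔ index [41, 80].
41 + (737.85−604.83)·(80−41)/(797.22−604.83) = 41 + 133.02·39/192.39 ≈ 67.96, so AQI = 68.
Site C: 1044.74 ∈ [797.23, 1086.64] ↔ index [81, 120].
81 + (1044.74−797.23)·(120−81)/(1086.64−797.23) = 81 + 247.51·39/289.41 ≈ 114.35, so AQI = 114.
AQIs: Site F=50, Site E=68, Site C=114. Sum = 50 + 68 + 114 = 232.

232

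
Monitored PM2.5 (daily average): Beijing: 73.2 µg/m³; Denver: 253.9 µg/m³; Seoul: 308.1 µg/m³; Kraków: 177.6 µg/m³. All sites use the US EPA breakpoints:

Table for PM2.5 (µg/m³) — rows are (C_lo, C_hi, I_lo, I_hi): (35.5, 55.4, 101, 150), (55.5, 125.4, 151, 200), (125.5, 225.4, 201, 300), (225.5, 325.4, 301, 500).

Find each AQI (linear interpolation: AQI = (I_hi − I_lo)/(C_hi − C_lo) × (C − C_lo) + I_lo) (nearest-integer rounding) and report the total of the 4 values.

1240

Beijing: 73.2 ∈ [55.5, 125.4] ↔ index [151, 200].
151 + (73.2−55.5)·(200−151)/(125.4−55.5) = 151 + 17.7·49/69.9 ≈ 163.41, so AQI = 163.
Denver: 253.9 lies in 225.5–325.4, so I_lo=301, I_hi=500, C_lo=225.5, C_hi=325.4.
(500−301)/(325.4−225.5) × (253.9−225.5) + 301 = 199/99.9 × 28.4 + 301 ≈ 357.57 → 358.
Seoul 308.1: bracket 225.5–325.4 → index 301–500; slope 199/99.9, offset 82.6.
AQI = 301 + 199/99.9·82.6 ≈ 465.54 ⇒ 466.
Kraków: row 125.5–225.4 (AQI 201–300). (300−201)·(177.6−125.5)/(225.4−125.5) + 201 = 99·52.1/99.9 + 201 ≈ 252.63 → 253.
AQIs: Beijing=163, Denver=358, Seoul=466, Kraków=253. Sum = 163 + 358 + 466 + 253 = 1240.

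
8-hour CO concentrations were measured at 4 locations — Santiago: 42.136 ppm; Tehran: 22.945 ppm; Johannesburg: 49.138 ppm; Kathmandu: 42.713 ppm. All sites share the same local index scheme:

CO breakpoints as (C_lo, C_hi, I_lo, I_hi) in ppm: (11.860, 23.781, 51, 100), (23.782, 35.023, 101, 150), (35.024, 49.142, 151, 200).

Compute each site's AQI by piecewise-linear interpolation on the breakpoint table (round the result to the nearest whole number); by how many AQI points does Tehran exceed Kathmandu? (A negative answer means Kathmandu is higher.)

-81

Santiago 42.136: bracket 35.024–49.142 → index 151–200; slope 49/14.118, offset 7.112.
AQI = 151 + 49/14.118·7.112 ≈ 175.68 ⇒ 176.
Tehran: 22.945 ∈ [11.860, 23.781] ↔ index [51, 100].
51 + (22.945−11.860)·(100−51)/(23.781−11.860) = 51 + 11.085·49/11.921 ≈ 96.56, so AQI = 97.
Johannesburg: 49.138 lies in 35.024–49.142, so I_lo=151, I_hi=200, C_lo=35.024, C_hi=49.142.
(200−151)/(49.142−35.024) × (49.138−35.024) + 151 = 49/14.118 × 14.114 + 151 ≈ 199.99 → 200.
Kathmandu: row 35.024–49.142 (AQI 151–200). (200−151)·(42.713−35.024)/(49.142−35.024) + 151 = 49·7.689/14.118 + 151 ≈ 177.69 → 178.
AQIs: Santiago=176, Tehran=97, Johannesburg=200, Kathmandu=178. Tehran (97) − Kathmandu (178) = -81.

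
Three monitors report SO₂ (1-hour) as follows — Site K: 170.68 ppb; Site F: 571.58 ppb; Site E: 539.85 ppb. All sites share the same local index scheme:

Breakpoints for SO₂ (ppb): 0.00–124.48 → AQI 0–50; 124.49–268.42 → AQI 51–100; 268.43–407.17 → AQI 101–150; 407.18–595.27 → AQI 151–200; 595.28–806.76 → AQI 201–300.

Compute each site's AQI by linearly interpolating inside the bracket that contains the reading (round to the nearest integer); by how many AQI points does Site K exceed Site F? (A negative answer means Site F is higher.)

-127

Site K: row 124.49–268.42 (AQI 51–100). (100−51)·(170.68−124.49)/(268.42−124.49) + 51 = 49·46.19/143.93 + 51 ≈ 66.73 → 67.
Site F: 571.58 lies in 407.18–595.27, so I_lo=151, I_hi=200, C_lo=407.18, C_hi=595.27.
(200−151)/(595.27−407.18) × (571.58−407.18) + 151 = 49/188.09 × 164.40 + 151 ≈ 193.83 → 194.
Site E 539.85: bracket 407.18–595.27 → index 151–200; slope 49/188.09, offset 132.67.
AQI = 151 + 49/188.09·132.67 ≈ 185.56 ⇒ 186.
AQIs: Site K=67, Site F=194, Site E=186. Site K (67) − Site F (194) = -127.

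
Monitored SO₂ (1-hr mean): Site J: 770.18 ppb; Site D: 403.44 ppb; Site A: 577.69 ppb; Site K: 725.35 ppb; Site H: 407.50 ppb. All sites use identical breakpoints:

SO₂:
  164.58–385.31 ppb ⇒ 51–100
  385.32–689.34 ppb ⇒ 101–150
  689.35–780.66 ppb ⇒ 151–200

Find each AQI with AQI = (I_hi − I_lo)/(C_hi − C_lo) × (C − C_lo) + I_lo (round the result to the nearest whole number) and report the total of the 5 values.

Site J: row 689.35–780.66 (AQI 151–200). (200−151)·(770.18−689.35)/(780.66−689.35) + 151 = 49·80.83/91.31 + 151 ≈ 194.38 → 194.
Site D: 403.44 ∈ [385.32, 689.34] ↔ index [101, 150].
101 + (403.44−385.32)·(150−101)/(689.34−385.32) = 101 + 18.12·49/304.02 ≈ 103.92, so AQI = 104.
Site A: row 385.32–689.34 (AQI 101–150). (150−101)·(577.69−385.32)/(689.34−385.32) + 101 = 49·192.37/304.02 + 101 ≈ 132.00 → 132.
Site K: row 689.35–780.66 (AQI 151–200). (200−151)·(725.35−689.35)/(780.66−689.35) + 151 = 49·36.00/91.31 + 151 ≈ 170.32 → 170.
Site H: 407.50 ∈ [385.32, 689.34] ↔ index [101, 150].
101 + (407.50−385.32)·(150−101)/(689.34−385.32) = 101 + 22.18·49/304.02 ≈ 104.57, so AQI = 105.
AQIs: Site J=194, Site D=104, Site A=132, Site K=170, Site H=105. Sum = 194 + 104 + 132 + 170 + 105 = 705.

705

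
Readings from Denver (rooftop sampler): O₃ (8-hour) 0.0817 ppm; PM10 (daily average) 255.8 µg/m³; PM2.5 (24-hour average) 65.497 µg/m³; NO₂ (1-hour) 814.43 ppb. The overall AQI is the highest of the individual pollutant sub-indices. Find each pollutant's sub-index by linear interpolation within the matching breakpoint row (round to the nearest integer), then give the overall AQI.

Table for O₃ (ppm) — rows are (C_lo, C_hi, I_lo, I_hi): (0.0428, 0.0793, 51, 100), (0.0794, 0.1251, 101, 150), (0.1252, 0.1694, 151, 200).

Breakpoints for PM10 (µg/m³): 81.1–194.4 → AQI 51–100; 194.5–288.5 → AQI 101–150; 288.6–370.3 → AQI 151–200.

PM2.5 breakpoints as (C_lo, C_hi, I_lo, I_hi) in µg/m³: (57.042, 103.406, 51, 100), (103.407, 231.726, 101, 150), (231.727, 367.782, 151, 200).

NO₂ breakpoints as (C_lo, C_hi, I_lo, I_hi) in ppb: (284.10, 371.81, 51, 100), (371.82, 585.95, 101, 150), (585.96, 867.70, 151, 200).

191

O₃: 0.0817 lies in 0.0794–0.1251, so I_lo=101, I_hi=150, C_lo=0.0794, C_hi=0.1251.
(150−101)/(0.1251−0.0794) × (0.0817−0.0794) + 101 = 49/0.0457 × 0.0023 + 101 ≈ 103.47 → 103.
PM10: 255.8 lies in 194.5–288.5, so I_lo=101, I_hi=150, C_lo=194.5, C_hi=288.5.
(150−101)/(288.5−194.5) × (255.8−194.5) + 101 = 49/94.0 × 61.3 + 101 ≈ 132.95 → 133.
PM2.5 65.497: bracket 57.042–103.406 → index 51–100; slope 49/46.364, offset 8.455.
AQI = 51 + 49/46.364·8.455 ≈ 59.94 ⇒ 60.
NO₂: row 585.96–867.70 (AQI 151–200). (200−151)·(814.43−585.96)/(867.70−585.96) + 151 = 49·228.47/281.74 + 151 ≈ 190.74 → 191.
Sub-indices: O₃→103, PM10→133, PM2.5→60, NO₂→191. Overall AQI = max = 191; dominant pollutant is NO₂.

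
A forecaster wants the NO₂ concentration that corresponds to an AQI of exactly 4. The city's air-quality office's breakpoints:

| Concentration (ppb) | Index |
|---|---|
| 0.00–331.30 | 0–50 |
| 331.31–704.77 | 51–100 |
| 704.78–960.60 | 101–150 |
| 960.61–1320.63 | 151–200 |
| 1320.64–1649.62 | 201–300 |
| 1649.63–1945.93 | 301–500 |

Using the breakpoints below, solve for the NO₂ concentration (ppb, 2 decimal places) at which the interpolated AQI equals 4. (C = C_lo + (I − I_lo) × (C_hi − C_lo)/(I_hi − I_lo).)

AQI 4 lies in the 0–50 band, which corresponds to 0.00–331.30 ppb.
C = 0.00 + (4−0)×(331.30−0.00)/(50−0) = 0.00 + 4×331.30/50 ≈ 26.5040 ppb → 26.50 ppb to 2 dp.

26.50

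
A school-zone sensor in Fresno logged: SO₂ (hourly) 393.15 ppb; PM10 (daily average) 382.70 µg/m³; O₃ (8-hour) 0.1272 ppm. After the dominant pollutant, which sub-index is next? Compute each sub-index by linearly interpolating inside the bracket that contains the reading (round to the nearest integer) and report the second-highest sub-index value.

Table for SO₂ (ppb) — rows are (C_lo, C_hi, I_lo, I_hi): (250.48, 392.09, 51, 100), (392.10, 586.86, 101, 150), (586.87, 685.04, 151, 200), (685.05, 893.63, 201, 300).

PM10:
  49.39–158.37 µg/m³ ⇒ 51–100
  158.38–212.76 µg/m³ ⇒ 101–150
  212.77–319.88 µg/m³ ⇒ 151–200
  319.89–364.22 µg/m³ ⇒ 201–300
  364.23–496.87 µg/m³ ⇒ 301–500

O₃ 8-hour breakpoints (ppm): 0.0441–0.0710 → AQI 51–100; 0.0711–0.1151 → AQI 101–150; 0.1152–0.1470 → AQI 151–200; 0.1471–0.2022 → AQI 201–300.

SO₂: 393.15 lies in 392.10–586.86, so I_lo=101, I_hi=150, C_lo=392.10, C_hi=586.86.
(150−101)/(586.86−392.10) × (393.15−392.10) + 101 = 49/194.76 × 1.05 + 101 ≈ 101.26 → 101.
PM10: row 364.23–496.87 (AQI 301–500). (500−301)·(382.70−364.23)/(496.87−364.23) + 301 = 199·18.47/132.64 + 301 ≈ 328.71 → 329.
O₃ 0.1272: bracket 0.1152–0.1470 → index 151–200; slope 49/0.0318, offset 0.0120.
AQI = 151 + 49/0.0318·0.0120 ≈ 169.49 ⇒ 169.
Sub-indices: SO₂→101, PM10→329, O₃→169. Ranked high→low: 329, 169, 101. Second-highest sub-index = 169.

169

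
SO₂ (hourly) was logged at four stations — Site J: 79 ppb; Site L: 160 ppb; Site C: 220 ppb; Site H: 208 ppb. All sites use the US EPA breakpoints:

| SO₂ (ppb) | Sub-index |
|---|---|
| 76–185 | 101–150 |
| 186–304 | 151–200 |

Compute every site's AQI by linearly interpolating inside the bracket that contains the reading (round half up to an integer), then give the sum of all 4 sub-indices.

Site J: 79 lies in 76–185, so I_lo=101, I_hi=150, C_lo=76, C_hi=185.
(150−101)/(185−76) × (79−76) + 101 = 49/109 × 3 + 101 ≈ 102.35 → 102.
Site L 160: bracket 76–185 → index 101–150; slope 49/109, offset 84.
AQI = 101 + 49/109·84 ≈ 138.76 ⇒ 139.
Site C 220: bracket 186–304 → index 151–200; slope 49/118, offset 34.
AQI = 151 + 49/118·34 ≈ 165.12 ⇒ 165.
Site H: 208 lies in 186–304, so I_lo=151, I_hi=200, C_lo=186, C_hi=304.
(200−151)/(304−186) × (208−186) + 151 = 49/118 × 22 + 151 ≈ 160.14 → 160.
AQIs: Site J=102, Site L=139, Site C=165, Site H=160. Sum = 102 + 139 + 165 + 160 = 566.

566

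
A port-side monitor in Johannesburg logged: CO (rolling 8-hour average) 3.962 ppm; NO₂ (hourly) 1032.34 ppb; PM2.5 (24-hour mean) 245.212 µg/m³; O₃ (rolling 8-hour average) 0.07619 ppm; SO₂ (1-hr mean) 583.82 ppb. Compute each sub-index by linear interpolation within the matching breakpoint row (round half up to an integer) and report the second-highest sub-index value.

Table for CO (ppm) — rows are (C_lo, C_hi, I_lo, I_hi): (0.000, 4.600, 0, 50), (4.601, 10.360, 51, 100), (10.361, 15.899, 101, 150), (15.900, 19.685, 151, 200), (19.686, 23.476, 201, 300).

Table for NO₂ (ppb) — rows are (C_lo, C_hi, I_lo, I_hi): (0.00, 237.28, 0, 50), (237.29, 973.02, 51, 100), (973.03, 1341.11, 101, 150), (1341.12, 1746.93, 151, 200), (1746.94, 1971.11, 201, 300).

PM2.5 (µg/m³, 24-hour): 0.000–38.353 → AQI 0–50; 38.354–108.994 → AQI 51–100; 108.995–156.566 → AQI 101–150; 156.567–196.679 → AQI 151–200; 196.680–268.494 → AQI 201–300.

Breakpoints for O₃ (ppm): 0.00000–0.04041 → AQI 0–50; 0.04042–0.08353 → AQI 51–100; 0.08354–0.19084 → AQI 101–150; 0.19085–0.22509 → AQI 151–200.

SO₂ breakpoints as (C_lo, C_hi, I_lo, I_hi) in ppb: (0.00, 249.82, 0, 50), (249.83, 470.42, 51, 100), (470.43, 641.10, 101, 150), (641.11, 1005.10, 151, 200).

CO: 3.962 ∈ [0.000, 4.600] ↔ index [0, 50].
0 + (3.962−0.000)·(50−0)/(4.600−0.000) = 0 + 3.962·50/4.600 ≈ 43.07, so AQI = 43.
NO₂: 1032.34 ∈ [973.03, 1341.11] ↔ index [101, 150].
101 + (1032.34−973.03)·(150−101)/(1341.11−973.03) = 101 + 59.31·49/368.08 ≈ 108.90, so AQI = 109.
PM2.5: row 196.680–268.494 (AQI 201–300). (300−201)·(245.212−196.680)/(268.494−196.680) + 201 = 99·48.532/71.814 + 201 ≈ 267.90 → 268.
O₃: row 0.04042–0.08353 (AQI 51–100). (100−51)·(0.07619−0.04042)/(0.08353−0.04042) + 51 = 49·0.03577/0.04311 + 51 ≈ 91.66 → 92.
SO₂: 583.82 ∈ [470.43, 641.10] ↔ index [101, 150].
101 + (583.82−470.43)·(150−101)/(641.10−470.43) = 101 + 113.39·49/170.67 ≈ 133.55, so AQI = 134.
Sub-indices: CO→43, NO₂→109, PM2.5→268, O₃→92, SO₂→134. Ranked high→low: 268, 134, 109, 92, 43. Second-highest sub-index = 134.

134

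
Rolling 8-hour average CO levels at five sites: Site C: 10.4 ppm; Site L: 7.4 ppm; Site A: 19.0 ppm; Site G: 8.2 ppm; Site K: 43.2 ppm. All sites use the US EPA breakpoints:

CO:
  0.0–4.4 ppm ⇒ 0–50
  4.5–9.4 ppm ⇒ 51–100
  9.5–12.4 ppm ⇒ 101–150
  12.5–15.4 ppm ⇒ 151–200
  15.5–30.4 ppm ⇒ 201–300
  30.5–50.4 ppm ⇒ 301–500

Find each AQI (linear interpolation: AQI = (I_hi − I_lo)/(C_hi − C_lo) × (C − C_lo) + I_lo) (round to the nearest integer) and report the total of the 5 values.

Site C: row 9.5–12.4 (AQI 101–150). (150−101)·(10.4−9.5)/(12.4−9.5) + 101 = 49·0.9/2.9 + 101 ≈ 116.21 → 116.
Site L: 7.4 lies in 4.5–9.4, so I_lo=51, I_hi=100, C_lo=4.5, C_hi=9.4.
(100−51)/(9.4−4.5) × (7.4−4.5) + 51 = 49/4.9 × 2.9 + 51 ≈ 80.00 → 80.
Site A: 19.0 lies in 15.5–30.4, so I_lo=201, I_hi=300, C_lo=15.5, C_hi=30.4.
(300−201)/(30.4−15.5) × (19.0−15.5) + 201 = 99/14.9 × 3.5 + 201 ≈ 224.26 → 224.
Site G: 8.2 lies in 4.5–9.4, so I_lo=51, I_hi=100, C_lo=4.5, C_hi=9.4.
(100−51)/(9.4−4.5) × (8.2−4.5) + 51 = 49/4.9 × 3.7 + 51 ≈ 88.00 → 88.
Site K 43.2: bracket 30.5–50.4 → index 301–500; slope 199/19.9, offset 12.7.
AQI = 301 + 199/19.9·12.7 ≈ 428.00 ⇒ 428.
AQIs: Site C=116, Site L=80, Site A=224, Site G=88, Site K=428. Sum = 116 + 80 + 224 + 88 + 428 = 936.

936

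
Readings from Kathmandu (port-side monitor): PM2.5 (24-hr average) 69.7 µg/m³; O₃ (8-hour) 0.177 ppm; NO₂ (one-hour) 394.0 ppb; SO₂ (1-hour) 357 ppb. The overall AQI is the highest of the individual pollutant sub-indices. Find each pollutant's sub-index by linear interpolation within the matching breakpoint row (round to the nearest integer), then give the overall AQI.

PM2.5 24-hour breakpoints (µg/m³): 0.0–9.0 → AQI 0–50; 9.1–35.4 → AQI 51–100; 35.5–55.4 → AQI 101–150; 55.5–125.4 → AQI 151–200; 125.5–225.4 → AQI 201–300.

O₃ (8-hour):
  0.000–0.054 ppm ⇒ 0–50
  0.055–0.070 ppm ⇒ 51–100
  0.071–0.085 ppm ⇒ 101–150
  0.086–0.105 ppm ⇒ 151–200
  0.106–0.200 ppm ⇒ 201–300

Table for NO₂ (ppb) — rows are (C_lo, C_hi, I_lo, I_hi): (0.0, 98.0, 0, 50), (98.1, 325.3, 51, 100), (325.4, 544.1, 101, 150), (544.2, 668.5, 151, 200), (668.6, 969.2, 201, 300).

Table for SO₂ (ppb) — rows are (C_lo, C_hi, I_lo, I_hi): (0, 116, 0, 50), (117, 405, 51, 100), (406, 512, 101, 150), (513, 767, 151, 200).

PM2.5 69.7: bracket 55.5–125.4 → index 151–200; slope 49/69.9, offset 14.2.
AQI = 151 + 49/69.9·14.2 ≈ 160.95 ⇒ 161.
O₃: 0.177 ∈ [0.106, 0.200] ↔ index [201, 300].
201 + (0.177−0.106)·(300−201)/(0.200−0.106) = 201 + 0.071·99/0.094 ≈ 275.78, so AQI = 276.
NO₂: 394.0 ∈ [325.4, 544.1] ↔ index [101, 150].
101 + (394.0−325.4)·(150−101)/(544.1−325.4) = 101 + 68.6·49/218.7 ≈ 116.37, so AQI = 116.
SO₂: row 117–405 (AQI 51–100). (100−51)·(357−117)/(405−117) + 51 = 49·240/288 + 51 ≈ 91.83 → 92.
Sub-indices: PM2.5→161, O₃→276, NO₂→116, SO₂→92. Overall AQI = max = 276; dominant pollutant is O₃.

276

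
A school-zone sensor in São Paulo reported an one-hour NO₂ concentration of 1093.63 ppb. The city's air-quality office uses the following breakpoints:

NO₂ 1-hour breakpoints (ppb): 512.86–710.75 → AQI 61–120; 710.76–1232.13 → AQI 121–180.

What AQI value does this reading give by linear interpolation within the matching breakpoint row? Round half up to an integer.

NO₂: row 710.76–1232.13 (AQI 121–180). (180−121)·(1093.63−710.76)/(1232.13−710.76) + 121 = 59·382.87/521.37 + 121 ≈ 164.33 → 164.

164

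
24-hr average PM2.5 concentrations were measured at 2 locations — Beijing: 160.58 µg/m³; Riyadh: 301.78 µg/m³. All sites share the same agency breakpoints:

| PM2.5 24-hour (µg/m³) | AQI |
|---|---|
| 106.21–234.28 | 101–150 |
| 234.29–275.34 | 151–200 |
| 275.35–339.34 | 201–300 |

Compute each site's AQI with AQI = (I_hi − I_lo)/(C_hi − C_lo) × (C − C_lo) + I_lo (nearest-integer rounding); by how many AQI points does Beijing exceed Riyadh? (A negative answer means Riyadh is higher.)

Beijing: 160.58 lies in 106.21–234.28, so I_lo=101, I_hi=150, C_lo=106.21, C_hi=234.28.
(150−101)/(234.28−106.21) × (160.58−106.21) + 101 = 49/128.07 × 54.37 + 101 ≈ 121.80 → 122.
Riyadh: row 275.35–339.34 (AQI 201–300). (300−201)·(301.78−275.35)/(339.34−275.35) + 201 = 99·26.43/63.99 + 201 ≈ 241.89 → 242.
AQIs: Beijing=122, Riyadh=242. Beijing (122) − Riyadh (242) = -120.

-120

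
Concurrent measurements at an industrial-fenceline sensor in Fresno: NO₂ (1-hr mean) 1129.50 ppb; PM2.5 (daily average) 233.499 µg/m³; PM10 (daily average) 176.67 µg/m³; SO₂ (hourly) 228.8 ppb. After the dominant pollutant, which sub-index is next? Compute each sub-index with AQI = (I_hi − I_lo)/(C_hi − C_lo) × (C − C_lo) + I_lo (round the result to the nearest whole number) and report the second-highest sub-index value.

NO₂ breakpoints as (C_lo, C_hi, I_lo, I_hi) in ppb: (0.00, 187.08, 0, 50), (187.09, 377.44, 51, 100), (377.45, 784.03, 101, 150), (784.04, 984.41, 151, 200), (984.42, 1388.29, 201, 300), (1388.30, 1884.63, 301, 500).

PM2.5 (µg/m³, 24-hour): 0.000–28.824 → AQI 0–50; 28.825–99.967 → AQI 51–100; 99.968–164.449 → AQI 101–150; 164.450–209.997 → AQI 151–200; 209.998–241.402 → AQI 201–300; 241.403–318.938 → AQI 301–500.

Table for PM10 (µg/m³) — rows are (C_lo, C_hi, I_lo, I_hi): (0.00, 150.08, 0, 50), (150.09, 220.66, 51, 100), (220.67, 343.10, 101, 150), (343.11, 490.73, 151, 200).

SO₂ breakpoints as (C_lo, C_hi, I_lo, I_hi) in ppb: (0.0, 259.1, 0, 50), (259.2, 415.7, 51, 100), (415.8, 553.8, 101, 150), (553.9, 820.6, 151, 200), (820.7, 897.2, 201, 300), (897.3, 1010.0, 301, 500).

237

NO₂ 1129.50: bracket 984.42–1388.29 → index 201–300; slope 99/403.87, offset 145.08.
AQI = 201 + 99/403.87·145.08 ≈ 236.56 ⇒ 237.
PM2.5: row 209.998–241.402 (AQI 201–300). (300−201)·(233.499−209.998)/(241.402−209.998) + 201 = 99·23.501/31.404 + 201 ≈ 275.09 → 275.
PM10 176.67: bracket 150.09–220.66 → index 51–100; slope 49/70.57, offset 26.58.
AQI = 51 + 49/70.57·26.58 ≈ 69.46 ⇒ 69.
SO₂: 228.8 lies in 0.0–259.1, so I_lo=0, I_hi=50, C_lo=0.0, C_hi=259.1.
(50−0)/(259.1−0.0) × (228.8−0.0) + 0 = 50/259.1 × 228.8 + 0 ≈ 44.15 → 44.
Sub-indices: NO₂→237, PM2.5→275, PM10→69, SO₂→44. Ranked high→low: 275, 237, 69, 44. Second-highest sub-index = 237.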